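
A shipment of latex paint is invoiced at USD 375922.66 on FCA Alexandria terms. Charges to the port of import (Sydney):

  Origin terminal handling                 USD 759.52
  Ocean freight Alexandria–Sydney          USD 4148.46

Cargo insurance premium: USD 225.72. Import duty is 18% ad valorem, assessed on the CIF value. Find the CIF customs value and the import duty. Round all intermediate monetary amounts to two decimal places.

CIF = FCA price + pre-shipment costs + freight + insurance
CIF = 375922.66 + 759.52 + 4148.46 + 225.72 = 381056.36
Import duty = 381056.36 × 18% = 68590.14

CIF value: USD 381056.36; import duty: USD 68590.14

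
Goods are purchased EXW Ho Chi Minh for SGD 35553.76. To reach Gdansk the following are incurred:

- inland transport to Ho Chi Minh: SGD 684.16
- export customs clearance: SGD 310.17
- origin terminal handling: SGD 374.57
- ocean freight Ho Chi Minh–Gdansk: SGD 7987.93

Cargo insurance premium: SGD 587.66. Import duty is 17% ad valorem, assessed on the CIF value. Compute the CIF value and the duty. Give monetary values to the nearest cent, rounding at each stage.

CIF = EXW price + pre-shipment costs + freight + insurance
CIF = 35553.76 + 684.16 + 310.17 + 374.57 + 7987.93 + 587.66 = 45498.25
Import duty = 45498.25 × 17% = 7734.70

CIF value: SGD 45498.25; import duty: SGD 7734.70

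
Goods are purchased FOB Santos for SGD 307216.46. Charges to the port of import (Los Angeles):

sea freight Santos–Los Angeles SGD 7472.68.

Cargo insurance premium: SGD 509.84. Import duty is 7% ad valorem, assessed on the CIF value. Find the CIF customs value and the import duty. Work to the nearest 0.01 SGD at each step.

CIF value: SGD 315198.98; import duty: SGD 22063.93

CIF = FOB price + freight + insurance
CIF = 307216.46 + 7472.68 + 509.84 = 315198.98
Import duty = 315198.98 × 7% = 22063.93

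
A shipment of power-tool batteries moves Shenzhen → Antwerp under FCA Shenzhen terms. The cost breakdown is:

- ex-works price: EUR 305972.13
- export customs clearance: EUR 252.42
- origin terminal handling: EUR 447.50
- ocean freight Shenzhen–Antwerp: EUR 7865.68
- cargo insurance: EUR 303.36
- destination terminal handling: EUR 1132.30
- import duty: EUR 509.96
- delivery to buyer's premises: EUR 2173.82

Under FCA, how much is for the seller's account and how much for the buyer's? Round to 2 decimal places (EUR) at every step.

FCA: the seller delivers export-cleared goods to the carrier; the buyer bears costs from that point.
Seller's account: goods 305972.13 + export clearance 252.42 = 306224.55
Buyer's account: origin terminal 447.50 + freight 7865.68 + insurance 303.36 + destination terminal 1132.30 + duty 509.96 + delivery 2173.82 = 12432.62

Seller: EUR 306224.55; buyer: EUR 12432.62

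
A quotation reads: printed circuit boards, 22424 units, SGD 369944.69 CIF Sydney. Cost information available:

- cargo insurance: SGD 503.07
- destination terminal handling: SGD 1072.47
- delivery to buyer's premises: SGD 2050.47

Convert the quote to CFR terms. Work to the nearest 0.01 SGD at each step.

Not relevant to the conversion: delivery, destination terminal — on the buyer under both terms; not part of either seller's price.
From CIF to CFR, the seller no longer bears: insurance.
CFR price = 369944.69 − 503.07 = 369441.62

CFR price: SGD 369441.62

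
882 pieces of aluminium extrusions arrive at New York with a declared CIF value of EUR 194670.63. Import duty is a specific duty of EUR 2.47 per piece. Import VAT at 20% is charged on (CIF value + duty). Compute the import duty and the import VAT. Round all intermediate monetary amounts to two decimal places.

Import duty: EUR 2178.54; import VAT: EUR 39369.83

Import duty = 882 × 2.47 = 2178.54
VAT base = CIF + duty = 194670.63 + 2178.54 = 196849.17
Import VAT = 196849.17 × 20% = 39369.83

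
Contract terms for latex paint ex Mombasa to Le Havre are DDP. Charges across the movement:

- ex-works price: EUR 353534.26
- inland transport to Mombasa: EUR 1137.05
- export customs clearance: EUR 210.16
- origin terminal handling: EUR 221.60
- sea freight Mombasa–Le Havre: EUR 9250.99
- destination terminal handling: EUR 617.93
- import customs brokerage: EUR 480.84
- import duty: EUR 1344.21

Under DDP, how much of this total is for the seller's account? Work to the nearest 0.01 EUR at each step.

DDP: the seller bears all costs including import duty.
Seller's account: goods 353534.26 + inland to port 1137.05 + export clearance 210.16 + origin terminal 221.60 + freight 9250.99 + destination terminal 617.93 + brokerage 480.84 + duty 1344.21 = 366797.04
Buyer's account: 0.00

Seller's account: EUR 366797.04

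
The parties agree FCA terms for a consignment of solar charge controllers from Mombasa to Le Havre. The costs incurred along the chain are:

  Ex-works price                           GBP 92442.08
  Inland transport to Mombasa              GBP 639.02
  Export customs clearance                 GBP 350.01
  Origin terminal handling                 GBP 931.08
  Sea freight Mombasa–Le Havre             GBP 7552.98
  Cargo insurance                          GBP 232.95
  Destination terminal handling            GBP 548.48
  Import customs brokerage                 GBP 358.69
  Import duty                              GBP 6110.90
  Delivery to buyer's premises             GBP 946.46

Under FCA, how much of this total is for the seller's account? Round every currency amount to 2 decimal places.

FCA: the seller delivers export-cleared goods to the carrier; the buyer bears costs from that point.
Seller's account: goods 92442.08 + inland to port 639.02 + export clearance 350.01 = 93431.11
Buyer's account: origin terminal 931.08 + freight 7552.98 + insurance 232.95 + destination terminal 548.48 + brokerage 358.69 + duty 6110.90 + delivery 946.46 = 16681.54

Seller's account: GBP 93431.11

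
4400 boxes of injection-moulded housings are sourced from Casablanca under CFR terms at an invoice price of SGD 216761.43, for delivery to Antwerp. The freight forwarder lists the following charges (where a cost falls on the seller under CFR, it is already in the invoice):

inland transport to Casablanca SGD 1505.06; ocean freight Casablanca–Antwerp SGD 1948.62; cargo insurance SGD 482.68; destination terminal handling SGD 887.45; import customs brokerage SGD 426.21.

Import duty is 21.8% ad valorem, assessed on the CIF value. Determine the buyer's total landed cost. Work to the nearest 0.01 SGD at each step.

CFR: the seller pays costs through ocean freight to the destination port, but not insurance.
Already in the invoice (seller's account under CFR): inland to port, freight — exclude.
CIF value = CFR price + insurance = 216761.43 + 482.68 = 217244.11
Import duty = 217244.11 × 21.8% = 47359.22
Buyer bears: insurance 482.68 + destination terminal 887.45 + brokerage 426.21 + duty 47359.22 = 49155.56
Landed cost = invoice 216761.43 + 49155.56 = 265916.99

Total landed cost: SGD 265916.99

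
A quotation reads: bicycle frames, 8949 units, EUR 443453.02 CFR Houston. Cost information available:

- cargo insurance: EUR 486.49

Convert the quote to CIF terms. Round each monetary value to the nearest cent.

From CFR to CIF, the seller additionally bears: insurance.
CIF price = 443453.02 + 486.49 = 443939.51

CIF price: EUR 443939.51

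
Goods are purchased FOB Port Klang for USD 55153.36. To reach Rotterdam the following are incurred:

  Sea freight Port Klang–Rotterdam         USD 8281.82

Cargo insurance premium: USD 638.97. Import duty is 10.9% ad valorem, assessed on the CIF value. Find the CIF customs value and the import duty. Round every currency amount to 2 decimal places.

CIF = FOB price + freight + insurance
CIF = 55153.36 + 8281.82 + 638.97 = 64074.15
Import duty = 64074.15 × 10.9% = 6984.08

CIF value: USD 64074.15; import duty: USD 6984.08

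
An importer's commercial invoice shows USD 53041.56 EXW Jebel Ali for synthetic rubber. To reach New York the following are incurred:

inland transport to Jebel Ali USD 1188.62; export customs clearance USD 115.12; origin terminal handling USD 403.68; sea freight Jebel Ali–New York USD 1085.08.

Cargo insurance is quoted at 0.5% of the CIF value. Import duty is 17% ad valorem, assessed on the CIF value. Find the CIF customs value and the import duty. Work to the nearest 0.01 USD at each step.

Let C be the CIF value. C = EXW price + pre-shipment costs + freight + 0.5% × C
C − 0.5% × C = 53041.56 + 1188.62 + 115.12 + 403.68 + 1085.08
0.995 × C = 55834.06
C = 55834.06 / 0.995 = 56114.63
Insurance premium = 0.5% × 56114.63 = 280.57
Import duty = 56114.63 × 17% = 9539.49

CIF value: USD 56114.63; import duty: USD 9539.49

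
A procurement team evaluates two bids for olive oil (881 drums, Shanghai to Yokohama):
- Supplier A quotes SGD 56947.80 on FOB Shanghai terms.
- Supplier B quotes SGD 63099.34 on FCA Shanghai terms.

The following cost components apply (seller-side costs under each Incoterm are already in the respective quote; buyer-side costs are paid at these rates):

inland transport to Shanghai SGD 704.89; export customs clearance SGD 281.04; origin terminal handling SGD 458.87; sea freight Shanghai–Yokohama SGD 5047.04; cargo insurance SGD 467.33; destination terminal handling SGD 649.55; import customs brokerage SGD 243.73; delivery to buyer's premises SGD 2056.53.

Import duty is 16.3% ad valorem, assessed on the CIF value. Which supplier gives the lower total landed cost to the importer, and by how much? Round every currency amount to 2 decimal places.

Supplier A is cheaper by SGD 7687.91

Supplier A (FOB):
CIF value = FOB price + freight + insurance = 56947.80 + 5047.04 + 467.33 = 62462.17
Import duty = 62462.17 × 16.3% = 10181.33
Buyer bears (A): 5047.04 + 467.33 + 649.55 + 243.73 + 2056.53 = 8464.18
Landed cost (A) = invoice 56947.80 + 8464.18 + duty 10181.33 = 75593.31
Supplier B (FCA):
CIF value = FCA price + origin terminal + freight + insurance = 63099.34 + 458.87 + 5047.04 + 467.33 = 69072.58
Import duty = 69072.58 × 16.3% = 11258.83
Buyer bears (B): 458.87 + 5047.04 + 467.33 + 649.55 + 243.73 + 2056.53 = 8923.05
Landed cost (B) = invoice 63099.34 + 8923.05 + duty 11258.83 = 83281.22
Difference = |75593.31 − 83281.22| = 7687.91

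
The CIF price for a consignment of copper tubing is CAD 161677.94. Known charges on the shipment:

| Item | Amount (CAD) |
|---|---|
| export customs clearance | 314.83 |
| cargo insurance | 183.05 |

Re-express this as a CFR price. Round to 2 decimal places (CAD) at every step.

CFR price: CAD 161494.89

Not relevant to the conversion: export clearance — on the seller under both CIF and CFR; already in the CIF price and stays in the CFR price.
From CIF to CFR, the seller no longer bears: insurance.
CFR price = 161677.94 − 183.05 = 161494.89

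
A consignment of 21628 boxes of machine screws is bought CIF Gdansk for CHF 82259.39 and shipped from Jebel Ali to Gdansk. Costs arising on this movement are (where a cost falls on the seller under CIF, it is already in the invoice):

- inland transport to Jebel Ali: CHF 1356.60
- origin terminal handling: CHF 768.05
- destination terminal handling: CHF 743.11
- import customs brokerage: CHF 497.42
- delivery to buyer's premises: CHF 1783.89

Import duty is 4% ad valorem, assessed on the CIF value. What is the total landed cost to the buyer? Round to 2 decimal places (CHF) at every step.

Total landed cost: CHF 88574.19

CIF: the seller pays costs through ocean freight and marine insurance to the destination port.
Already in the invoice (seller's account under CIF): inland to port, origin terminal — exclude.
The CIF price already equals the CIF value: 82259.39
Import duty = 82259.39 × 4% = 3290.38
Buyer bears: destination terminal 743.11 + brokerage 497.42 + delivery 1783.89 + duty 3290.38 = 6314.80
Landed cost = invoice 82259.39 + 6314.80 = 88574.19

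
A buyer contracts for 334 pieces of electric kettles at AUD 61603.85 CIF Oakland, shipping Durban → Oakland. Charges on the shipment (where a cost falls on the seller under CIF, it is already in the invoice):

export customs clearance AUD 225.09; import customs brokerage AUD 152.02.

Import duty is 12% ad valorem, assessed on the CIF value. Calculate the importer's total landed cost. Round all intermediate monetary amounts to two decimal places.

Total landed cost: AUD 69148.33

CIF: the seller pays costs through ocean freight and marine insurance to the destination port.
Already in the invoice (seller's account under CIF): export clearance — exclude.
The CIF price already equals the CIF value: 61603.85
Import duty = 61603.85 × 12% = 7392.46
Buyer bears: brokerage 152.02 + duty 7392.46 = 7544.48
Landed cost = invoice 61603.85 + 7544.48 = 69148.33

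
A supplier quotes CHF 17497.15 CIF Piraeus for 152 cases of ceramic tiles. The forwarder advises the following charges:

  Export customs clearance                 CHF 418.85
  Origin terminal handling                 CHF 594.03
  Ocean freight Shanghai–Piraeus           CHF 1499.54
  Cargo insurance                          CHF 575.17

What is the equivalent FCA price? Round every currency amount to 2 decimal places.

Not relevant to the conversion: export clearance — on the seller under both CIF and FCA; already in the CIF price and stays in the FCA price.
From CIF to FCA, the seller no longer bears: origin terminal, freight, insurance.
FCA price = 17497.15 − 594.03 − 1499.54 − 575.17 = 14828.41

FCA price: CHF 14828.41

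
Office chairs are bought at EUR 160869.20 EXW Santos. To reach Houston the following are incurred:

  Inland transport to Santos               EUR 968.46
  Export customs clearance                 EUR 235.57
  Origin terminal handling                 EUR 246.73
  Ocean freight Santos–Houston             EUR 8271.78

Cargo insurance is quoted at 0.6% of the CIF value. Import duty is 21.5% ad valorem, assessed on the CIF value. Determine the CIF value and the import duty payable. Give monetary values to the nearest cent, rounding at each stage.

CIF value: EUR 171621.47; import duty: EUR 36898.62

Let C be the CIF value. C = EXW price + pre-shipment costs + freight + 0.6% × C
C − 0.6% × C = 160869.20 + 968.46 + 235.57 + 246.73 + 8271.78
0.994 × C = 170591.74
C = 170591.74 / 0.994 = 171621.47
Insurance premium = 0.6% × 171621.47 = 1029.73
Import duty = 171621.47 × 21.5% = 36898.62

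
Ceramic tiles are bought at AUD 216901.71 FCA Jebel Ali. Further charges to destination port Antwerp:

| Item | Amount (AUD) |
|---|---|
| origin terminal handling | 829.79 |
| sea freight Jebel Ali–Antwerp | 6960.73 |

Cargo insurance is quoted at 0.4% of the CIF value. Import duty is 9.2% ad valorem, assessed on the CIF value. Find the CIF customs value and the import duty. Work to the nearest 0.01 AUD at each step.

CIF value: AUD 225594.61; import duty: AUD 20754.70

Let C be the CIF value. C = FCA price + pre-shipment costs + freight + 0.4% × C
C − 0.4% × C = 216901.71 + 829.79 + 6960.73
0.996 × C = 224692.23
C = 224692.23 / 0.996 = 225594.61
Insurance premium = 0.4% × 225594.61 = 902.38
Import duty = 225594.61 × 9.2% = 20754.70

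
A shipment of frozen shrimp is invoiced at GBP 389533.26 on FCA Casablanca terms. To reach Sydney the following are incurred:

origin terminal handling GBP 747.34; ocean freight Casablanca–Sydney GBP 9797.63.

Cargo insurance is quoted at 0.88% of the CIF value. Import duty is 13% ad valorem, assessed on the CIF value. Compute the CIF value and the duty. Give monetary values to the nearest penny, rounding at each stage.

CIF value: GBP 403630.18; import duty: GBP 52471.92

Let C be the CIF value. C = FCA price + pre-shipment costs + freight + 0.88% × C
C − 0.88% × C = 389533.26 + 747.34 + 9797.63
0.9912 × C = 400078.23
C = 400078.23 / 0.9912 = 403630.18
Insurance premium = 0.88% × 403630.18 = 3551.95
Import duty = 403630.18 × 13% = 52471.92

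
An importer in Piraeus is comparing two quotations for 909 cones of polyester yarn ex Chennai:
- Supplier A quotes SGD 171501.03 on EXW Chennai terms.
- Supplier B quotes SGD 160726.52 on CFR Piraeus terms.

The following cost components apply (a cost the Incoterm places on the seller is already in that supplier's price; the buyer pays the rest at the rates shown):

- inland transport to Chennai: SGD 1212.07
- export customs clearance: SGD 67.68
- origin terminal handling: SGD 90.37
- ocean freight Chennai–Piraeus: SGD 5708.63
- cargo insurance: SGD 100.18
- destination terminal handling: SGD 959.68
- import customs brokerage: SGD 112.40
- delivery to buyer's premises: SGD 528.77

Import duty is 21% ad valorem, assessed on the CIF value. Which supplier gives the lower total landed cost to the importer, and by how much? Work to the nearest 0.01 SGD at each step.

Supplier A (EXW):
CIF value = EXW price + inland to port + export clearance + origin terminal + freight + insurance = 171501.03 + 1212.07 + 67.68 + 90.37 + 5708.63 + 100.18 = 178679.96
Import duty = 178679.96 × 21% = 37522.79
Buyer bears (A): 1212.07 + 67.68 + 90.37 + 5708.63 + 100.18 + 959.68 + 112.40 + 528.77 = 8779.78
Landed cost (A) = invoice 171501.03 + 8779.78 + duty 37522.79 = 217803.60
Supplier B (CFR):
CIF value = CFR price + insurance = 160726.52 + 100.18 = 160826.70
Import duty = 160826.70 × 21% = 33773.61
Buyer bears (B): 100.18 + 959.68 + 112.40 + 528.77 = 1701.03
Landed cost (B) = invoice 160726.52 + 1701.03 + duty 33773.61 = 196201.16
Difference = |217803.60 − 196201.16| = 21602.44

Supplier B is cheaper by SGD 21602.44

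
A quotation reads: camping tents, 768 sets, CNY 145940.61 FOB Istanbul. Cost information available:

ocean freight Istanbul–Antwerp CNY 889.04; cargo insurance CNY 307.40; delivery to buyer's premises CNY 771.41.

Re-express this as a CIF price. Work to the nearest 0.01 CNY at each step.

CIF price: CNY 147137.05

Not relevant to the conversion: delivery — on the buyer under both terms; not part of either seller's price.
From FOB to CIF, the seller additionally bears: freight, insurance.
CIF price = 145940.61 + 889.04 + 307.40 = 147137.05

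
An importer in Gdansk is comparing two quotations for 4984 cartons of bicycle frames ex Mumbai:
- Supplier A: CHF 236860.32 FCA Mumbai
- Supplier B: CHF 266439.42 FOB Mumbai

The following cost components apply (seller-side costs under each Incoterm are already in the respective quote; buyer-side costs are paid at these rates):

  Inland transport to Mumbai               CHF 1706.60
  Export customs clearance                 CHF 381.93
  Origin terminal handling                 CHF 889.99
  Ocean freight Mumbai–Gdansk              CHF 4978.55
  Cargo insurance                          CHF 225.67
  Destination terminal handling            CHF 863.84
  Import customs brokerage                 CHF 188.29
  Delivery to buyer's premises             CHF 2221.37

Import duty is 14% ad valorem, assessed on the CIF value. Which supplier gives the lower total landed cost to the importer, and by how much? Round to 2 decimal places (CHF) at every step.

Supplier A (FCA):
CIF value = FCA price + origin terminal + freight + insurance = 236860.32 + 889.99 + 4978.55 + 225.67 = 242954.53
Import duty = 242954.53 × 14% = 34013.63
Buyer bears (A): 889.99 + 4978.55 + 225.67 + 863.84 + 188.29 + 2221.37 = 9367.71
Landed cost (A) = invoice 236860.32 + 9367.71 + duty 34013.63 = 280241.66
Supplier B (FOB):
CIF value = FOB price + freight + insurance = 266439.42 + 4978.55 + 225.67 = 271643.64
Import duty = 271643.64 × 14% = 38030.11
Buyer bears (B): 4978.55 + 225.67 + 863.84 + 188.29 + 2221.37 = 8477.72
Landed cost (B) = invoice 266439.42 + 8477.72 + duty 38030.11 = 312947.25
Difference = |280241.66 − 312947.25| = 32705.59

Supplier A is cheaper by CHF 32705.59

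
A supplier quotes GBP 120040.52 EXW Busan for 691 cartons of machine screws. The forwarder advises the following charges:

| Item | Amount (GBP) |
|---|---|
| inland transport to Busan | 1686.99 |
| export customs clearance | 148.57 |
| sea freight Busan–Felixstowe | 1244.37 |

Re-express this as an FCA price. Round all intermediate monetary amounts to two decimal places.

FCA price: GBP 121876.08

Not relevant to the conversion: freight — on the buyer under both terms; not part of either seller's price.
From EXW to FCA, the seller additionally bears: inland to port, export clearance.
FCA price = 120040.52 + 1686.99 + 148.57 = 121876.08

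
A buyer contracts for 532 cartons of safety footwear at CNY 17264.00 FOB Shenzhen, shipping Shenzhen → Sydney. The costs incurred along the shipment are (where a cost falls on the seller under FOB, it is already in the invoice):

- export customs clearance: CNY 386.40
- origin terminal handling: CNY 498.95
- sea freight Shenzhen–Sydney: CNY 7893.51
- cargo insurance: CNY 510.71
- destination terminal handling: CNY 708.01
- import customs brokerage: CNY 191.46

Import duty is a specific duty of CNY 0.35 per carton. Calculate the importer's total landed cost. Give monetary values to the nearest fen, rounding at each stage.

FOB: the seller bears costs until goods are on board at the origin port; the buyer bears freight, insurance and all costs thereafter.
Already in the invoice (seller's account under FOB): export clearance, origin terminal — exclude.
CIF value = FOB price + freight + insurance = 17264.00 + 7893.51 + 510.71 = 25668.22
Import duty = 532 × 0.35 = 186.20
Buyer bears: freight 7893.51 + insurance 510.71 + destination terminal 708.01 + brokerage 191.46 + duty 186.20 = 9489.89
Landed cost = invoice 17264.00 + 9489.89 = 26753.89

Total landed cost: CNY 26753.89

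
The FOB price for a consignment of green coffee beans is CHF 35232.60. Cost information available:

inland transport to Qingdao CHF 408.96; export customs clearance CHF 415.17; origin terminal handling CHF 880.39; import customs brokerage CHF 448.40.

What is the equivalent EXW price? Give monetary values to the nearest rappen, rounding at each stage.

EXW price: CHF 33528.08

Not relevant to the conversion: brokerage — on the buyer under both terms; not part of either seller's price.
From FOB to EXW, the seller no longer bears: inland to port, export clearance, origin terminal.
EXW price = 35232.60 − 408.96 − 415.17 − 880.39 = 33528.08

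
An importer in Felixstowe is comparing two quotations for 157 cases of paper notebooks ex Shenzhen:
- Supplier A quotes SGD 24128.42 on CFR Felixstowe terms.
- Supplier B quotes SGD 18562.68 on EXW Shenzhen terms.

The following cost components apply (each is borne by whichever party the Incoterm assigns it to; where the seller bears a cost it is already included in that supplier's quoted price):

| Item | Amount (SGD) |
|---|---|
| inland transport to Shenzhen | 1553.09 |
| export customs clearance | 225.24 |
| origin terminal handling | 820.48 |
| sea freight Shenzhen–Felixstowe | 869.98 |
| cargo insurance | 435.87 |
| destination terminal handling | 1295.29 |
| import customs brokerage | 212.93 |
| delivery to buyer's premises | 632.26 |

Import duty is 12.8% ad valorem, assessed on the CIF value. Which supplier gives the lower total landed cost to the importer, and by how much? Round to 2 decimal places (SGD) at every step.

Supplier B is cheaper by SGD 2365.36

Supplier A (CFR):
CIF value = CFR price + insurance = 24128.42 + 435.87 = 24564.29
Import duty = 24564.29 × 12.8% = 3144.23
Buyer bears (A): 435.87 + 1295.29 + 212.93 + 632.26 = 2576.35
Landed cost (A) = invoice 24128.42 + 2576.35 + duty 3144.23 = 29849.00
Supplier B (EXW):
CIF value = EXW price + inland to port + export clearance + origin terminal + freight + insurance = 18562.68 + 1553.09 + 225.24 + 820.48 + 869.98 + 435.87 = 22467.34
Import duty = 22467.34 × 12.8% = 2875.82
Buyer bears (B): 1553.09 + 225.24 + 820.48 + 869.98 + 435.87 + 1295.29 + 212.93 + 632.26 = 6045.14
Landed cost (B) = invoice 18562.68 + 6045.14 + duty 2875.82 = 27483.64
Difference = |29849.00 − 27483.64| = 2365.36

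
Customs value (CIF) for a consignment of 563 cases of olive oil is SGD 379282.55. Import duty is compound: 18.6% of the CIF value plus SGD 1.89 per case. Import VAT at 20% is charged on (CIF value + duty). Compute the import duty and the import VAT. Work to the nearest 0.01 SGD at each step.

Import duty: SGD 71610.62; import VAT: SGD 90178.63

Ad valorem component: 379282.55 × 18.6% = 70546.55
Specific component: 563 × 1.89 = 1064.07
Import duty = 70546.55 + 1064.07 = 71610.62
VAT base = CIF + duty = 379282.55 + 71610.62 = 450893.17
Import VAT = 450893.17 × 20% = 90178.63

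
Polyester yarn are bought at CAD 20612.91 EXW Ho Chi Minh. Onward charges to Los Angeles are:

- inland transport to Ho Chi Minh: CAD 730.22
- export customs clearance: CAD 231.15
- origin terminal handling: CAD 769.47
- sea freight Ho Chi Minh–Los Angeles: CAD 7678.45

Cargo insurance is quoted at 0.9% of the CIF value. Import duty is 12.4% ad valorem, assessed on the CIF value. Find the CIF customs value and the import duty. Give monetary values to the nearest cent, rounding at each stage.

CIF value: CAD 30294.85; import duty: CAD 3756.56

Let C be the CIF value. C = EXW price + pre-shipment costs + freight + 0.9% × C
C − 0.9% × C = 20612.91 + 730.22 + 231.15 + 769.47 + 7678.45
0.991 × C = 30022.20
C = 30022.20 / 0.991 = 30294.85
Insurance premium = 0.9% × 30294.85 = 272.65
Import duty = 30294.85 × 12.4% = 3756.56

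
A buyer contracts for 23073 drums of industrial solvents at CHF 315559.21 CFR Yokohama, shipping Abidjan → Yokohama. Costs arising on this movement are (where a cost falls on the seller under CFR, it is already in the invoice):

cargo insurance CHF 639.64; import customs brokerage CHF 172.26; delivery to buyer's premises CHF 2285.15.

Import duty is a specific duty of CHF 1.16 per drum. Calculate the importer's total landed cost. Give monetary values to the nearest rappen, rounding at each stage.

CFR: the seller pays costs through ocean freight to the destination port, but not insurance.
CIF value = CFR price + insurance = 315559.21 + 639.64 = 316198.85
Import duty = 23073 × 1.16 = 26764.68
Buyer bears: insurance 639.64 + brokerage 172.26 + delivery 2285.15 + duty 26764.68 = 29861.73
Landed cost = invoice 315559.21 + 29861.73 = 345420.94

Total landed cost: CHF 345420.94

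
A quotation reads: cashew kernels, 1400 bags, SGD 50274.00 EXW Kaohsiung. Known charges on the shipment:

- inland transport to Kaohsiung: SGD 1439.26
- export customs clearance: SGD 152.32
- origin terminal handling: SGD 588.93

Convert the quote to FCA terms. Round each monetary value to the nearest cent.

FCA price: SGD 51865.58

Not relevant to the conversion: origin terminal — on the buyer under both terms; not part of either seller's price.
From EXW to FCA, the seller additionally bears: inland to port, export clearance.
FCA price = 50274.00 + 1439.26 + 152.32 = 51865.58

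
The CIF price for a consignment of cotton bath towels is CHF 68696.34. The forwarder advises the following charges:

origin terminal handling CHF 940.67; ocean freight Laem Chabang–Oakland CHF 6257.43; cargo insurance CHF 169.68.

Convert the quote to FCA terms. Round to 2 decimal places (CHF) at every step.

From CIF to FCA, the seller no longer bears: origin terminal, freight, insurance.
FCA price = 68696.34 − 940.67 − 6257.43 − 169.68 = 61328.56

FCA price: CHF 61328.56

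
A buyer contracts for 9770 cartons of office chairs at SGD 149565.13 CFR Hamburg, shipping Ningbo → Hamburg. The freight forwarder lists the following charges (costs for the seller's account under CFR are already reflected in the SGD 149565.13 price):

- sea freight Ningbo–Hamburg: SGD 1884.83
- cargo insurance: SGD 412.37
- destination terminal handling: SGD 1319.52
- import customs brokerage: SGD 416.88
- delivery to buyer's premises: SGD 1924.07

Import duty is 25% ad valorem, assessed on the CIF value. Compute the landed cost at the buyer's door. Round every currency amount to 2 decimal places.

Total landed cost: SGD 191132.35

CFR: the seller pays costs through ocean freight to the destination port, but not insurance.
Already in the invoice (seller's account under CFR): freight — exclude.
CIF value = CFR price + insurance = 149565.13 + 412.37 = 149977.50
Import duty = 149977.50 × 25% = 37494.38
Buyer bears: insurance 412.37 + destination terminal 1319.52 + brokerage 416.88 + delivery 1924.07 + duty 37494.38 = 41567.22
Landed cost = invoice 149565.13 + 41567.22 = 191132.35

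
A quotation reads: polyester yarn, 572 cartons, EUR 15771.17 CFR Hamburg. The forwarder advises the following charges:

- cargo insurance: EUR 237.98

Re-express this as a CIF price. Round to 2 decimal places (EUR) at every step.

CIF price: EUR 16009.15

From CFR to CIF, the seller additionally bears: insurance.
CIF price = 15771.17 + 237.98 = 16009.15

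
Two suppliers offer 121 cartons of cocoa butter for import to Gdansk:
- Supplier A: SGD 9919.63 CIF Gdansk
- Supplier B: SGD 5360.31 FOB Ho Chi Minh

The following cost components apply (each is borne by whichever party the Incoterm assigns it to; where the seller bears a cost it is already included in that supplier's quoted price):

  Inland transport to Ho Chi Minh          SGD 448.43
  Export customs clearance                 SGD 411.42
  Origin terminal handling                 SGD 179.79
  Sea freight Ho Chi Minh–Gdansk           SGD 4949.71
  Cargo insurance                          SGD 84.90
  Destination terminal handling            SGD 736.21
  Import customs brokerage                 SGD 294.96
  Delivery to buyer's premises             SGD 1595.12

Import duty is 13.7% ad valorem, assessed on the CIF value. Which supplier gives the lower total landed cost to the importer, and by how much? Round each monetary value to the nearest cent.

Supplier A is cheaper by SGD 540.40

Supplier A (CIF):
The CIF price already equals the CIF value: 9919.63
Import duty = 9919.63 × 13.7% = 1358.99
Buyer bears (A): 736.21 + 294.96 + 1595.12 = 2626.29
Landed cost (A) = invoice 9919.63 + 2626.29 + duty 1358.99 = 13904.91
Supplier B (FOB):
CIF value = FOB price + freight + insurance = 5360.31 + 4949.71 + 84.90 = 10394.92
Import duty = 10394.92 × 13.7% = 1424.10
Buyer bears (B): 4949.71 + 84.90 + 736.21 + 294.96 + 1595.12 = 7660.90
Landed cost (B) = invoice 5360.31 + 7660.90 + duty 1424.10 = 14445.31
Difference = |13904.91 − 14445.31| = 540.40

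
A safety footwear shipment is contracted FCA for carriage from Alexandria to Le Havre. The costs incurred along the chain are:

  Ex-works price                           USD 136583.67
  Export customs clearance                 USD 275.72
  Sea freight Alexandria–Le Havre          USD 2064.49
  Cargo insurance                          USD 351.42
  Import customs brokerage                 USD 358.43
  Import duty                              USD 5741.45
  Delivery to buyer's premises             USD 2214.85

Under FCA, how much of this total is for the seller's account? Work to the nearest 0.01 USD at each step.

Seller's account: USD 136859.39

FCA: the seller delivers export-cleared goods to the carrier; the buyer bears costs from that point.
Seller's account: goods 136583.67 + export clearance 275.72 = 136859.39
Buyer's account: freight 2064.49 + insurance 351.42 + brokerage 358.43 + duty 5741.45 + delivery 2214.85 = 10730.64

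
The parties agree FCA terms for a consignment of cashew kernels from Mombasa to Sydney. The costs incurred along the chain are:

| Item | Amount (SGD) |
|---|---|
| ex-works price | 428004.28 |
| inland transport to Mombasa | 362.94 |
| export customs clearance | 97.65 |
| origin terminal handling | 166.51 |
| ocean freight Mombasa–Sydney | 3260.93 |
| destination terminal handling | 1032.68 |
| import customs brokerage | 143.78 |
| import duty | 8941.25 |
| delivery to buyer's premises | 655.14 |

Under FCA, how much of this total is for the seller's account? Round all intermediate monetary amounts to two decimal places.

FCA: the seller delivers export-cleared goods to the carrier; the buyer bears costs from that point.
Seller's account: goods 428004.28 + inland to port 362.94 + export clearance 97.65 = 428464.87
Buyer's account: origin terminal 166.51 + freight 3260.93 + destination terminal 1032.68 + brokerage 143.78 + duty 8941.25 + delivery 655.14 = 14200.29

Seller's account: SGD 428464.87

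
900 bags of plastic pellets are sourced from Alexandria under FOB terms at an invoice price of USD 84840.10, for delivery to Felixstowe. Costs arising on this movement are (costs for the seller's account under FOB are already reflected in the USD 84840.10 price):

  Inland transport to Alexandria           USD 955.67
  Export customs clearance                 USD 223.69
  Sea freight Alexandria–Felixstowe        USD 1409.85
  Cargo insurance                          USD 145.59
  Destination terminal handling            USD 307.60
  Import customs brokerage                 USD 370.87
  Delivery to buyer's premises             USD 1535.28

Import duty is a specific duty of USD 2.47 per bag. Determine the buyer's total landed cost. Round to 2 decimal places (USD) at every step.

Total landed cost: USD 90832.29

FOB: the seller bears costs until goods are on board at the origin port; the buyer bears freight, insurance and all costs thereafter.
Already in the invoice (seller's account under FOB): inland to port, export clearance — exclude.
CIF value = FOB price + freight + insurance = 84840.10 + 1409.85 + 145.59 = 86395.54
Import duty = 900 × 2.47 = 2223.00
Buyer bears: freight 1409.85 + insurance 145.59 + destination terminal 307.60 + brokerage 370.87 + delivery 1535.28 + duty 2223.00 = 5992.19
Landed cost = invoice 84840.10 + 5992.19 = 90832.29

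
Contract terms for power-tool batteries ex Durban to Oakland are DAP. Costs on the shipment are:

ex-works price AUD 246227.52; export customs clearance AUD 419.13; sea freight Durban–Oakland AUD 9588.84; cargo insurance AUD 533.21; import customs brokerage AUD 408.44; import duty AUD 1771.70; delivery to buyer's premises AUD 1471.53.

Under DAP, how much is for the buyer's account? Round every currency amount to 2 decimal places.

Buyer's account: AUD 2180.14

DAP: the seller bears all costs to the named destination except import duty and clearance.
Seller's account: goods 246227.52 + export clearance 419.13 + freight 9588.84 + insurance 533.21 + delivery 1471.53 = 258240.23
Buyer's account: brokerage 408.44 + duty 1771.70 = 2180.14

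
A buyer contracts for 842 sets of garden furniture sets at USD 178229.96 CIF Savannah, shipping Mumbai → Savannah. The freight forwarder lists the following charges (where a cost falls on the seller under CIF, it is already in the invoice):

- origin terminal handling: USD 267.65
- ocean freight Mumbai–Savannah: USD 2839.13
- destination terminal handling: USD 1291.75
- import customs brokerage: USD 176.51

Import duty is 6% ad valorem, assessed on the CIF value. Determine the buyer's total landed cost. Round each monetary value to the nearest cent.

Total landed cost: USD 190392.02

CIF: the seller pays costs through ocean freight and marine insurance to the destination port.
Already in the invoice (seller's account under CIF): origin terminal, freight — exclude.
The CIF price already equals the CIF value: 178229.96
Import duty = 178229.96 × 6% = 10693.80
Buyer bears: destination terminal 1291.75 + brokerage 176.51 + duty 10693.80 = 12162.06
Landed cost = invoice 178229.96 + 12162.06 = 190392.02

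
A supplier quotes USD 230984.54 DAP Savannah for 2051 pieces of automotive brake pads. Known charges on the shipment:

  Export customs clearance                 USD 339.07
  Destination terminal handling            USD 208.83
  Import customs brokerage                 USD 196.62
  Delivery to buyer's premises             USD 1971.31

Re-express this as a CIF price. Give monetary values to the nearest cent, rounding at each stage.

CIF price: USD 228804.40

Not relevant to the conversion: export clearance — on the seller under both DAP and CIF; already in the DAP price and stays in the CIF price. brokerage — on the buyer under both terms; not part of either seller's price.
From DAP to CIF, the seller no longer bears: destination terminal, delivery.
CIF price = 230984.54 − 208.83 − 1971.31 = 228804.40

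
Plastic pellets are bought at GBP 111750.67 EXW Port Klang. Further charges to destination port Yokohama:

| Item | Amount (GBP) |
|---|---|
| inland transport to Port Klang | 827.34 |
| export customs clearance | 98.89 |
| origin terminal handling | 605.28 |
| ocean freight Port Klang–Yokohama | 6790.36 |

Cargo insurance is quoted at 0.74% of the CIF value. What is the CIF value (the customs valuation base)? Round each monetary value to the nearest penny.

CIF value: GBP 120967.70

Let C be the CIF value. C = EXW price + pre-shipment costs + freight + 0.74% × C
C − 0.74% × C = 111750.67 + 827.34 + 98.89 + 605.28 + 6790.36
0.9926 × C = 120072.54
C = 120072.54 / 0.9926 = 120967.70
Insurance premium = 0.74% × 120967.70 = 895.16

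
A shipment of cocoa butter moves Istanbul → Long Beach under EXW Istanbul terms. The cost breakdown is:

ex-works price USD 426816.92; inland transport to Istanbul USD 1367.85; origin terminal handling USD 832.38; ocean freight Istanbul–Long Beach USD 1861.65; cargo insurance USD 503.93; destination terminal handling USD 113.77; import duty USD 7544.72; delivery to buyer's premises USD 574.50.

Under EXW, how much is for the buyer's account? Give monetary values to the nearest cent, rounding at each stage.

EXW: the seller makes goods available at their premises; the buyer bears all onward costs.
Seller's account: goods 426816.92 = 426816.92
Buyer's account: inland to port 1367.85 + origin terminal 832.38 + freight 1861.65 + insurance 503.93 + destination terminal 113.77 + duty 7544.72 + delivery 574.50 = 12798.80

Buyer's account: USD 12798.80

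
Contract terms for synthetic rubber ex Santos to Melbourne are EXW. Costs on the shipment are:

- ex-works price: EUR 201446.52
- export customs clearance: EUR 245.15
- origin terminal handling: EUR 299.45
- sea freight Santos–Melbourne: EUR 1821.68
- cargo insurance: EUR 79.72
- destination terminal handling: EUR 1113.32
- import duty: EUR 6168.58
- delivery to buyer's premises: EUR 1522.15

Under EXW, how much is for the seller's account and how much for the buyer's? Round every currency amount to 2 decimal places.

EXW: the seller makes goods available at their premises; the buyer bears all onward costs.
Seller's account: goods 201446.52 = 201446.52
Buyer's account: export clearance 245.15 + origin terminal 299.45 + freight 1821.68 + insurance 79.72 + destination terminal 1113.32 + duty 6168.58 + delivery 1522.15 = 11250.05

Seller: EUR 201446.52; buyer: EUR 11250.05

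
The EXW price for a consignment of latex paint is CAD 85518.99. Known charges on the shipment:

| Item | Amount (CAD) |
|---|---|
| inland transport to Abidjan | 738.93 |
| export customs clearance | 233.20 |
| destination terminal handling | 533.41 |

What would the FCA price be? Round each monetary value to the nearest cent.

FCA price: CAD 86491.12

Not relevant to the conversion: destination terminal — on the buyer under both terms; not part of either seller's price.
From EXW to FCA, the seller additionally bears: inland to port, export clearance.
FCA price = 85518.99 + 738.93 + 233.20 = 86491.12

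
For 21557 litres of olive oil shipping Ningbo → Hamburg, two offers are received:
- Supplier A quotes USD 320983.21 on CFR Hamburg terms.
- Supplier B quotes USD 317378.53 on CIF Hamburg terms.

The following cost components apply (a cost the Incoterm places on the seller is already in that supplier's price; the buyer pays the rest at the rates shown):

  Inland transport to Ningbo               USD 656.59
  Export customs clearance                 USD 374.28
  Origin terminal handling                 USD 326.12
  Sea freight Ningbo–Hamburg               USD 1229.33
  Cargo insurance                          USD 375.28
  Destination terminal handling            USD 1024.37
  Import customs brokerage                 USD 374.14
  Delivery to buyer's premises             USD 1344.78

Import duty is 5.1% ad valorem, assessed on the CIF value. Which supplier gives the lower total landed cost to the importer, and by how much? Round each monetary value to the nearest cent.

Supplier A (CFR):
CIF value = CFR price + insurance = 320983.21 + 375.28 = 321358.49
Import duty = 321358.49 × 5.1% = 16389.28
Buyer bears (A): 375.28 + 1024.37 + 374.14 + 1344.78 = 3118.57
Landed cost (A) = invoice 320983.21 + 3118.57 + duty 16389.28 = 340491.06
Supplier B (CIF):
The CIF price already equals the CIF value: 317378.53
Import duty = 317378.53 × 5.1% = 16186.31
Buyer bears (B): 1024.37 + 374.14 + 1344.78 = 2743.29
Landed cost (B) = invoice 317378.53 + 2743.29 + duty 16186.31 = 336308.13
Difference = |340491.06 − 336308.13| = 4182.93

Supplier B is cheaper by USD 4182.93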